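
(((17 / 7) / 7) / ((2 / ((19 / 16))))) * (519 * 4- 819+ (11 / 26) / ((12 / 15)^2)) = 24141343 / 93184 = 259.07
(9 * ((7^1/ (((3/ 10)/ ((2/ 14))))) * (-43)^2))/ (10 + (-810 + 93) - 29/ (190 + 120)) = -17195700/ 219199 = -78.45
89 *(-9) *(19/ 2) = -15219/ 2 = -7609.50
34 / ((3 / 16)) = 181.33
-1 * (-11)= 11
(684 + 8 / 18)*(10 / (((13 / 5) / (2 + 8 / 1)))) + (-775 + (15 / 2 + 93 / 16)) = 25563.10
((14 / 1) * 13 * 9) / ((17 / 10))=16380 / 17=963.53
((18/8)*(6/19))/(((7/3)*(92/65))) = 5265/24472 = 0.22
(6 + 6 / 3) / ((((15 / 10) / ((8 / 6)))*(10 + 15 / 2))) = 128 / 315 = 0.41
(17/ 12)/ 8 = 17/ 96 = 0.18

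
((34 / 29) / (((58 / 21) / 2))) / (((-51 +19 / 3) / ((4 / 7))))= -612 / 56347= -0.01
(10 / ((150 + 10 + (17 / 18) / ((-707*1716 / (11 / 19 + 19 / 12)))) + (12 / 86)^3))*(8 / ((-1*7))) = -4524195496803840 / 63339811757667961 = -0.07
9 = 9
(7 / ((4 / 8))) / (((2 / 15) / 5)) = 525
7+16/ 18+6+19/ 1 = 296/ 9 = 32.89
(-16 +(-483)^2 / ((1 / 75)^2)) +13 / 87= 114165802996 / 87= 1312250609.15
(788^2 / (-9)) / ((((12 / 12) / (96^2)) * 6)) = -317923328 / 3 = -105974442.67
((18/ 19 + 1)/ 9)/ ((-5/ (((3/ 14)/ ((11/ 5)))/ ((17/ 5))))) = -185/ 149226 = -0.00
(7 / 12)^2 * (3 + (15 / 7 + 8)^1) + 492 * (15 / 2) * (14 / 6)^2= 20094.47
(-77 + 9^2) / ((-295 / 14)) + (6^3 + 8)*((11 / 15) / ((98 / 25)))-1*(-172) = 1323964 / 6195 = 213.71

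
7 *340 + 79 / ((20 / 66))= 26407 / 10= 2640.70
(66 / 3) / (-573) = -22 / 573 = -0.04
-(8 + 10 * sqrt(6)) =-10 * sqrt(6) - 8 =-32.49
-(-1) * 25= 25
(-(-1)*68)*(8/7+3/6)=111.71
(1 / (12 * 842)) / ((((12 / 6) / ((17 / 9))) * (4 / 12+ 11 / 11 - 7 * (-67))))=1 / 5031792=0.00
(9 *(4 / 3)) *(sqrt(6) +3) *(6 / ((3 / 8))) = 192 *sqrt(6) +576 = 1046.30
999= 999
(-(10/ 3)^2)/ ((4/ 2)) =-5.56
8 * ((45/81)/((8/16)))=80/9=8.89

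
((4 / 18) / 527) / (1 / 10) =20 / 4743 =0.00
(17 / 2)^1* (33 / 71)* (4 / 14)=561 / 497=1.13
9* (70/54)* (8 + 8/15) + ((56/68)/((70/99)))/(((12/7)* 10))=3048479/30600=99.62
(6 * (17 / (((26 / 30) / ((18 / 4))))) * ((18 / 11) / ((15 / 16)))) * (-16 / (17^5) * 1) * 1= -124416 / 11943503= -0.01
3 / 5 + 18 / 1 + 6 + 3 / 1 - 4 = 118 / 5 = 23.60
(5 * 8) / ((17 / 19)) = 760 / 17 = 44.71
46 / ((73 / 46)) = 2116 / 73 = 28.99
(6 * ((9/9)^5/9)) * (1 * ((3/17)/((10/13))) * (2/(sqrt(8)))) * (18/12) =39 * sqrt(2)/340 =0.16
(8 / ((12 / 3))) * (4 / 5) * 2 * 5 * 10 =160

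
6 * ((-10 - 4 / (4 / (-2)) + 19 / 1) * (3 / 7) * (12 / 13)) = 2376 / 91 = 26.11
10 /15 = 0.67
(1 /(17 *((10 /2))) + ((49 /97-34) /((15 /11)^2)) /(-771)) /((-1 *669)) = -1116512 /21263813775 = -0.00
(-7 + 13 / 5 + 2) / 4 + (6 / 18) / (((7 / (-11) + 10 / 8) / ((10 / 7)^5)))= 17915899 / 6806835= 2.63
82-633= -551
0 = 0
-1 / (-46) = 1 / 46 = 0.02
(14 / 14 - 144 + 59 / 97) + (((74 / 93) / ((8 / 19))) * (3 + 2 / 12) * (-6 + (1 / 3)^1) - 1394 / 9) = -215113037 / 649512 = -331.19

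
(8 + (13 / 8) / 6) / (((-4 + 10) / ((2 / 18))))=397 / 2592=0.15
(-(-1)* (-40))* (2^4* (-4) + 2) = 2480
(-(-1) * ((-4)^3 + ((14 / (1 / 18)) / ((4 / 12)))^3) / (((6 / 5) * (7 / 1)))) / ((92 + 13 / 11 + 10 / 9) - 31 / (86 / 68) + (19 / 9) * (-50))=-1532807886720 / 1066037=-1437856.18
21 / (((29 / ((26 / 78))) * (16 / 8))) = 7 / 58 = 0.12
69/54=23/18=1.28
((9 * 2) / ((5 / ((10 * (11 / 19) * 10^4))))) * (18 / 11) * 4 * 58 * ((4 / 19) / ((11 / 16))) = 96215040000 / 3971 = 24229423.32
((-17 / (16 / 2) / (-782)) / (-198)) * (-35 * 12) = 35 / 6072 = 0.01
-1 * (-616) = 616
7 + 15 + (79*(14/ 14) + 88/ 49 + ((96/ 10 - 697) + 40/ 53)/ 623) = 117523918/ 1155665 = 101.69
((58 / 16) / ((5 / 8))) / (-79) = -29 / 395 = -0.07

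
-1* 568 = -568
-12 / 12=-1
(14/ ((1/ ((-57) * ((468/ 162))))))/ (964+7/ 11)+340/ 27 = 324784/ 31833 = 10.20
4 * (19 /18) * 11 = 418 /9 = 46.44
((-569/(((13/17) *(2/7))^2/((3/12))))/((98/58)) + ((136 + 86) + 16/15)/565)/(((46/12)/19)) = -767722344629/87846200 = -8739.39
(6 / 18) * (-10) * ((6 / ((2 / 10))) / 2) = -50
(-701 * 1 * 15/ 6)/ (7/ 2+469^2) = -3505/ 439929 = -0.01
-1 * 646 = -646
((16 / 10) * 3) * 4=96 / 5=19.20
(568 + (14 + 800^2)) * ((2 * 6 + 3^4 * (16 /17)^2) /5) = 15504646728 /1445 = 10729859.33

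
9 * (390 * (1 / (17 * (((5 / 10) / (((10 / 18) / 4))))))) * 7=6825 / 17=401.47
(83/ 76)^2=6889/ 5776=1.19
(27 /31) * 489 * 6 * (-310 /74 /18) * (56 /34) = -616140 /629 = -979.55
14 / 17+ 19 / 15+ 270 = 69383 / 255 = 272.09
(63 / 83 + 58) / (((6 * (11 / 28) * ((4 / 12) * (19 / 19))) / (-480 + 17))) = -31612714 / 913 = -34625.10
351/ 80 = 4.39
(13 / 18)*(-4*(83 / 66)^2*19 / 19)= -4.57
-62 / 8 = -31 / 4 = -7.75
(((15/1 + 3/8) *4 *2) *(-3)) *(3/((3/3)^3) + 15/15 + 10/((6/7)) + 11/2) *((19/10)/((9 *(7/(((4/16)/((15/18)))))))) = -98933/1400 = -70.67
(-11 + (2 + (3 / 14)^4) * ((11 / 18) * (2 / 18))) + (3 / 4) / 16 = -134639095 / 12446784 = -10.82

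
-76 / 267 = -0.28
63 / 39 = 21 / 13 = 1.62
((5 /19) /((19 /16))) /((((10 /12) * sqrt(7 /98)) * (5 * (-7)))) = -96 * sqrt(14) /12635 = -0.03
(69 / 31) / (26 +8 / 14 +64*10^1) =483 / 144646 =0.00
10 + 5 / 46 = 465 / 46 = 10.11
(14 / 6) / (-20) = -7 / 60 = -0.12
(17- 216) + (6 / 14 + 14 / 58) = -40261 / 203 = -198.33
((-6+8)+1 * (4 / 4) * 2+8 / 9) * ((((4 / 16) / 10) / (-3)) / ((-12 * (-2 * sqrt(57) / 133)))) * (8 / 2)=-77 * sqrt(57) / 4860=-0.12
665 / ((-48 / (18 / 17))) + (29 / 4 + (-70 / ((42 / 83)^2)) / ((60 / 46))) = -5577899 / 25704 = -217.01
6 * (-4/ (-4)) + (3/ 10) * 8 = 42/ 5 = 8.40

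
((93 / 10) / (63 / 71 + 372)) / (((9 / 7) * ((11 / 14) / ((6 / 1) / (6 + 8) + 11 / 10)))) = 0.04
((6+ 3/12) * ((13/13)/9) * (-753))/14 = -6275/168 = -37.35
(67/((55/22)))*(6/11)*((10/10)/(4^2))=201/220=0.91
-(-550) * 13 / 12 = 3575 / 6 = 595.83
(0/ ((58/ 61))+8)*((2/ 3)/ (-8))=-2/ 3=-0.67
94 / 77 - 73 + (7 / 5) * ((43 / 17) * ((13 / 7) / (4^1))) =-1836137 / 26180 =-70.14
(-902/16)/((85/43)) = -19393/680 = -28.52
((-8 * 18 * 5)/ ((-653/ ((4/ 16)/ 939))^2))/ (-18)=5/ 751947539778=0.00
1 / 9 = 0.11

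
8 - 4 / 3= 20 / 3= 6.67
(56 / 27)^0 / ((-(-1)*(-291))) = -0.00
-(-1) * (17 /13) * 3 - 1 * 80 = -989 /13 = -76.08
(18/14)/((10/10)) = 9/7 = 1.29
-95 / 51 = -1.86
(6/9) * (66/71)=44/71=0.62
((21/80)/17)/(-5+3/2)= -3/680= -0.00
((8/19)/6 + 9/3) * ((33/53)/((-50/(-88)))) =3388/1007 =3.36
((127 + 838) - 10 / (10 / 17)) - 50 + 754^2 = 569414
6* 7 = 42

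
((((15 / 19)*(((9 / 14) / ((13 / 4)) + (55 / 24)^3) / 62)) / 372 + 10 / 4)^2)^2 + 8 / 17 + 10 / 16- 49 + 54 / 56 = -152183332244055401217084039217525070573966860207 / 19382834772046701896288181261654734923074895872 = -7.85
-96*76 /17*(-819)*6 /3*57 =681198336 /17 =40070490.35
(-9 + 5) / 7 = -4 / 7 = -0.57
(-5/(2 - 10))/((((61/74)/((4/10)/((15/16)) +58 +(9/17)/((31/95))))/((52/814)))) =30854707/10608510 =2.91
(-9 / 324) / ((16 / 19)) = -19 / 576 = -0.03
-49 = -49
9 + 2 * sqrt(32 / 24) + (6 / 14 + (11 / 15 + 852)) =4 * sqrt(3) / 3 + 90527 / 105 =864.47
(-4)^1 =-4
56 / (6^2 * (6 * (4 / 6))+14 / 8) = 0.38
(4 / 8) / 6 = 0.08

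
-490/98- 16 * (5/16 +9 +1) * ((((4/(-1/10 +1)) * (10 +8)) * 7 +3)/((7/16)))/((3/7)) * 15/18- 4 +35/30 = -825749/2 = -412874.50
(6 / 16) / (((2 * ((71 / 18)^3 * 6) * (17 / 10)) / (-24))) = -43740 / 6084487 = -0.01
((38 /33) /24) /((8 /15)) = 95 /1056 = 0.09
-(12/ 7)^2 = -2.94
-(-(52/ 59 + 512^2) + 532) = 261612.88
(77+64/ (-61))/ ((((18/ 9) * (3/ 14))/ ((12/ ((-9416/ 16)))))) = -259448/ 71797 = -3.61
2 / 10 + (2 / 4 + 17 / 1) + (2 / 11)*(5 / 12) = 2933 / 165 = 17.78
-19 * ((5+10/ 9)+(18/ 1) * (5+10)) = -47215/ 9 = -5246.11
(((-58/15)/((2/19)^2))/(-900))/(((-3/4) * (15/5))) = -10469/60750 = -0.17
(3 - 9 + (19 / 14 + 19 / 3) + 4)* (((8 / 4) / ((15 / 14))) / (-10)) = -1.06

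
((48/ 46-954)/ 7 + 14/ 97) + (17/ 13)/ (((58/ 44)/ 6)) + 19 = -653760465/ 5887609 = -111.04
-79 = -79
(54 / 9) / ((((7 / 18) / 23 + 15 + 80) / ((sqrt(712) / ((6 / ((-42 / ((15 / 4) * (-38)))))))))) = 23184 * sqrt(178) / 3737015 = 0.08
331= 331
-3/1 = -3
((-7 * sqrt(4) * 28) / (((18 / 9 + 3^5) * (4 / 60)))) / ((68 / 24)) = -144 / 17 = -8.47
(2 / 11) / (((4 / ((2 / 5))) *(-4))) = -1 / 220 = -0.00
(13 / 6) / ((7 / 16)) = 104 / 21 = 4.95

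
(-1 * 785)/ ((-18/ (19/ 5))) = 2983/ 18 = 165.72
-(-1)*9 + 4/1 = 13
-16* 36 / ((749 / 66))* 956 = -36343296 / 749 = -48522.42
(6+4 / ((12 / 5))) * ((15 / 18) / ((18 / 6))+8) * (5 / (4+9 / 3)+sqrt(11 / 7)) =124.89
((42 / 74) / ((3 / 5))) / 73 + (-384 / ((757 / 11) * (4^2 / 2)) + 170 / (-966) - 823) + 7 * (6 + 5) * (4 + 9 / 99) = -502535038732 / 987569331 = -508.86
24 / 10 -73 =-353 / 5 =-70.60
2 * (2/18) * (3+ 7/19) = 128/171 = 0.75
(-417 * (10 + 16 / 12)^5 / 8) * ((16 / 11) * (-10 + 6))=50524191488 / 891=56705040.95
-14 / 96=-7 / 48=-0.15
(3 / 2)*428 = 642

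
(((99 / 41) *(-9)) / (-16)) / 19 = 891 / 12464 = 0.07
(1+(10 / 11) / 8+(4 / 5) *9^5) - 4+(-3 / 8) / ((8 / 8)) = 20783813 / 440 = 47235.94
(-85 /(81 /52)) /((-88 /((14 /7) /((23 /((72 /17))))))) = 520 /2277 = 0.23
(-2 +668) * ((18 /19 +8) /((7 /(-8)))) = -905760 /133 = -6810.23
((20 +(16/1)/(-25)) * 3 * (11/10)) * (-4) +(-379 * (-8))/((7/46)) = 17210392/875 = 19669.02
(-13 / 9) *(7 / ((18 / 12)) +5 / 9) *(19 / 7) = -11609 / 567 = -20.47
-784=-784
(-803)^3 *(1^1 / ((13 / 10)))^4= -5177816270000 / 28561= -181289740.21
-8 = -8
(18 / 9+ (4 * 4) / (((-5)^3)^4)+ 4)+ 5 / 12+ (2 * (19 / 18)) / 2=65673828701 / 8789062500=7.47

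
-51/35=-1.46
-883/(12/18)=-2649/2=-1324.50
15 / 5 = 3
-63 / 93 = -21 / 31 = -0.68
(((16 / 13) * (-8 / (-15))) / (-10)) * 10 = -128 / 195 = -0.66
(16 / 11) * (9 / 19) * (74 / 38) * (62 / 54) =18352 / 11913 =1.54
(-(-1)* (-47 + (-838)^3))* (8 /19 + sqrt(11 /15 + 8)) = -196160173* sqrt(1965) /5-4707844152 /19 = -1986871475.50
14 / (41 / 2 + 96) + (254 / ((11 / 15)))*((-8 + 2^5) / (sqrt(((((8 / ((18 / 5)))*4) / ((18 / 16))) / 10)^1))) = 23969018 / 2563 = 9351.94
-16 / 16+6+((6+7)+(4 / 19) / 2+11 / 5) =1929 / 95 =20.31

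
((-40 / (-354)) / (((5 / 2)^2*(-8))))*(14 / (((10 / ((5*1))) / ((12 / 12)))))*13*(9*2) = -1092 / 295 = -3.70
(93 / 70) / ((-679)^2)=93 / 32272870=0.00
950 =950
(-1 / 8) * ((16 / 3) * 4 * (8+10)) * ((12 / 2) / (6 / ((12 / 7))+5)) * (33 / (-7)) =19008 / 119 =159.73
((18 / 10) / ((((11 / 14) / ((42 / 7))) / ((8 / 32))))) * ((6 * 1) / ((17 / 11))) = 1134 / 85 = 13.34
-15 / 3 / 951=-5 / 951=-0.01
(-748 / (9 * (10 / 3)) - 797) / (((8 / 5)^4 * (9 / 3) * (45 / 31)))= -9554975 / 331776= -28.80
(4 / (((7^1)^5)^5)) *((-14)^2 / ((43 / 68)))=1088 / 1176856135623479402749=0.00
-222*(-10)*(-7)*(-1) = 15540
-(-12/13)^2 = -144/169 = -0.85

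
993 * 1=993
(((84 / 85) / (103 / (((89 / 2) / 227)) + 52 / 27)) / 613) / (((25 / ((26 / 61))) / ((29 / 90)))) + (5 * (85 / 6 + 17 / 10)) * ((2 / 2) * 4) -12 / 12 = 238891839574976159 / 755190219901875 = 316.33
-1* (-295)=295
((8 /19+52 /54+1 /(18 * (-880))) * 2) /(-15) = -1249543 /6771600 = -0.18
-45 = -45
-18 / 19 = -0.95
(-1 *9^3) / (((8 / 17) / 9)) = -111537 / 8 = -13942.12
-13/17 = -0.76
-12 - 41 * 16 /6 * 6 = -668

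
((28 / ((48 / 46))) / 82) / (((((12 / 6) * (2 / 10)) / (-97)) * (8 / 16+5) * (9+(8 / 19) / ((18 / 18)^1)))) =-1483615 / 968748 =-1.53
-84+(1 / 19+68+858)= 15999 / 19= 842.05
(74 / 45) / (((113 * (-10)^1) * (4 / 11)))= -407 / 101700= -0.00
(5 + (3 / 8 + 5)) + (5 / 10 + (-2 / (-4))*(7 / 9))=811 / 72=11.26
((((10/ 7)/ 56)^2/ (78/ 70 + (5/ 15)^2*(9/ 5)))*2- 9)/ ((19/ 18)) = -10223019/ 1199128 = -8.53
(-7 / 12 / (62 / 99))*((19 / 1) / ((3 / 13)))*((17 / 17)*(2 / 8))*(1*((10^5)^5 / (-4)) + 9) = 1533790322580645161290317059 / 32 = 47930947580645161290322410.00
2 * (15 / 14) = 15 / 7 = 2.14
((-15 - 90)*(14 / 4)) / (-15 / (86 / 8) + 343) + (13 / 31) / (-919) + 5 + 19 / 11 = 52025743959 / 9206448262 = 5.65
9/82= 0.11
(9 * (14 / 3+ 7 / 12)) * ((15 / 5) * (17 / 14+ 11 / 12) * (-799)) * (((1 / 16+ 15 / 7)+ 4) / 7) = -2683789065 / 12544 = -213950.02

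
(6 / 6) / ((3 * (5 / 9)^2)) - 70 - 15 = -2098 / 25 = -83.92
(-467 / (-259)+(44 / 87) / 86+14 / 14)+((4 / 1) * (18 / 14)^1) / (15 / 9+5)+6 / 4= 49224943 / 9689190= 5.08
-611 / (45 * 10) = -611 / 450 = -1.36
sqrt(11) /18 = 0.18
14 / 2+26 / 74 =272 / 37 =7.35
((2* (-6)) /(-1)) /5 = 12 /5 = 2.40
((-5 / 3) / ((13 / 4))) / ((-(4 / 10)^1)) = 50 / 39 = 1.28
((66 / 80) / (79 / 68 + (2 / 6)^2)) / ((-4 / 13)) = -65637 / 31160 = -2.11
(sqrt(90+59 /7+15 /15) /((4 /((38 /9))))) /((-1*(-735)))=19*sqrt(1218) /46305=0.01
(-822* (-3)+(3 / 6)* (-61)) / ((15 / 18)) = 14613 / 5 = 2922.60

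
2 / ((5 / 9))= 18 / 5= 3.60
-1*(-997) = 997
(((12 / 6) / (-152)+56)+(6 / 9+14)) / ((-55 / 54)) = -69.37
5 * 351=1755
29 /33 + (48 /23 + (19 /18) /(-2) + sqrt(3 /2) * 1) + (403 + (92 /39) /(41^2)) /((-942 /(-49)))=sqrt(6) /2 + 243750076597 /10416276156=24.63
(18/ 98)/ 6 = 0.03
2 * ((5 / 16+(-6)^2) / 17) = 581 / 136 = 4.27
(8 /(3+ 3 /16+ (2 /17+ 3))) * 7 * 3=6528 /245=26.64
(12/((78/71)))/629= 142/8177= 0.02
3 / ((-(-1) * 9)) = 1 / 3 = 0.33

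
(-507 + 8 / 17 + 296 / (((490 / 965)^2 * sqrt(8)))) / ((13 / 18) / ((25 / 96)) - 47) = 645825 / 56389 - 103365975 * sqrt(2) / 15928234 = 2.28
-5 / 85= -1 / 17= -0.06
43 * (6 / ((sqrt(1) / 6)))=1548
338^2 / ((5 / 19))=2170636 / 5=434127.20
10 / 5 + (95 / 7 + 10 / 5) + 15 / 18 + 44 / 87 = 23033 / 1218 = 18.91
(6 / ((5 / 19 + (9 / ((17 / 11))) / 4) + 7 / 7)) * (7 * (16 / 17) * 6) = 102144 / 1171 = 87.23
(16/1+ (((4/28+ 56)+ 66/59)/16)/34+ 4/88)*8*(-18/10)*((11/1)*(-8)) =20466.19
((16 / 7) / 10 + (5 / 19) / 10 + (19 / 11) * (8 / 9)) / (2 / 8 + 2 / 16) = 942884 / 197505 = 4.77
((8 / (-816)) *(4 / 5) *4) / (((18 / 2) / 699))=-2.44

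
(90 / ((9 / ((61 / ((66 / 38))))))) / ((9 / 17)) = 197030 / 297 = 663.40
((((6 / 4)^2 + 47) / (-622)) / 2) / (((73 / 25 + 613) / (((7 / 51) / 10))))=-0.00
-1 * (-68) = 68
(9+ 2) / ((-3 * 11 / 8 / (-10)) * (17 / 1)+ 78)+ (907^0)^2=7681 / 6801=1.13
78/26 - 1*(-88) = 91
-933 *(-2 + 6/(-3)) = 3732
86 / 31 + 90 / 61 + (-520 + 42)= -895862 / 1891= -473.75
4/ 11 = 0.36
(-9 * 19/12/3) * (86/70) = -817/140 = -5.84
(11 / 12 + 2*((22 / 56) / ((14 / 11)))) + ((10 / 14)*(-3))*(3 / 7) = 181 / 294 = 0.62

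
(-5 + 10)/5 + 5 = 6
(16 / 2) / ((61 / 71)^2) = 40328 / 3721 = 10.84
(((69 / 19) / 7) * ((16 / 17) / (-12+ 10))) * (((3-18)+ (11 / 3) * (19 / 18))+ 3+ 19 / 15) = 10028 / 5985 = 1.68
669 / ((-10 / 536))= -179292 / 5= -35858.40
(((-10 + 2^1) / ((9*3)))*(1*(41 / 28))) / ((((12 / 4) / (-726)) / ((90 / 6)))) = 1574.92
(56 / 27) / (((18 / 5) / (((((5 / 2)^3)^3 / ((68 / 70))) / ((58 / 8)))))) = 2392578125 / 7667136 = 312.06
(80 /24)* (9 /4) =15 /2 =7.50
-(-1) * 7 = 7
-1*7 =-7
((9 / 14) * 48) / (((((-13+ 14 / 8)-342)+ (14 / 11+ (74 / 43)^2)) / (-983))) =17274156768 / 198761633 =86.91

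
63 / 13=4.85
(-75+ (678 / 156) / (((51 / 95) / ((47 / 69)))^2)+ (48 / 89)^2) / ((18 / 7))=-1208806096828267 / 45905465961108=-26.33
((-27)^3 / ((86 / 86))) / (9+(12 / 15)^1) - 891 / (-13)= -1235736 / 637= -1939.93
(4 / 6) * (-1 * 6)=-4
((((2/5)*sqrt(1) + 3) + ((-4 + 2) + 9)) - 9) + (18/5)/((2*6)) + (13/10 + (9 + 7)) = 19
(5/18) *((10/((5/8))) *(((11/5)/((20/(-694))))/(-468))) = 3817/5265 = 0.72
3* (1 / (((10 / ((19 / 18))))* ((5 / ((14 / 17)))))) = 133 / 2550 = 0.05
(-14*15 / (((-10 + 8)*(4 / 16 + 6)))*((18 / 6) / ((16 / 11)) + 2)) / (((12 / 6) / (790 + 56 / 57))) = 2051413 / 76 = 26992.28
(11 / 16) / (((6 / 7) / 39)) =1001 / 32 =31.28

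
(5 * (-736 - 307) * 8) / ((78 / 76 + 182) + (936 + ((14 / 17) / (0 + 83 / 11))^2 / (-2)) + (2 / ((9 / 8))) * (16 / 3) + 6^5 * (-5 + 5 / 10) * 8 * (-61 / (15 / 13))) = -426104079735600 / 151162890889766641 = -0.00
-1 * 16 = -16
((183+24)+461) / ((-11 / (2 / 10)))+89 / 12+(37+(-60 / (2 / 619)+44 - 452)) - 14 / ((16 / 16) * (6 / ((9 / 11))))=-18947.64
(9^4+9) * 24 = 157680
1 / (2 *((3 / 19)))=19 / 6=3.17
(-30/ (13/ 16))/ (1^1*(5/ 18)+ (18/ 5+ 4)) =-43200/ 9217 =-4.69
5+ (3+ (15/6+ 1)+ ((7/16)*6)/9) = 283/24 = 11.79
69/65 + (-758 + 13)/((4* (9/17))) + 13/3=-810601/2340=-346.41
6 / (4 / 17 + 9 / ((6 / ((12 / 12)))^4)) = 14688 / 593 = 24.77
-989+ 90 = -899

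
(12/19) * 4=48/19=2.53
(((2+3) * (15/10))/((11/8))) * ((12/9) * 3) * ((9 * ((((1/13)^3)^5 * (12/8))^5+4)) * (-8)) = -24285953127569572744340630277925653458020803215615558675059241670087288246421437005031060/3864952031297241032808838730572658970460486622855485321551673298190974691994152301127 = -6283.64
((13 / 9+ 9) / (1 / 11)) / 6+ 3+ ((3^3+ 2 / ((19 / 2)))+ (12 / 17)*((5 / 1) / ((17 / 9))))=7594789 / 148257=51.23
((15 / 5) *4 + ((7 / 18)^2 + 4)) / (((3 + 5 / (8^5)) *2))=21434368 / 7963029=2.69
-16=-16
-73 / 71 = -1.03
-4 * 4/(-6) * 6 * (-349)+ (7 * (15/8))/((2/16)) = -5479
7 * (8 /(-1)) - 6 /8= -227 /4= -56.75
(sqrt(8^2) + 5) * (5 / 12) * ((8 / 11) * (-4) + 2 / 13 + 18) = 2725 / 33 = 82.58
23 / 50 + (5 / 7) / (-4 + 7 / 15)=0.26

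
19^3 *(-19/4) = -130321/4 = -32580.25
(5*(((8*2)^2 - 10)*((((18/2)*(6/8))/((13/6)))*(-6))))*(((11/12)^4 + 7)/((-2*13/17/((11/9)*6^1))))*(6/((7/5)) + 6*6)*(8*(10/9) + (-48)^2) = 374566016659285/4732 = 79155962945.75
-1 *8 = -8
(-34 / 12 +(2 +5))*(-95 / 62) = -2375 / 372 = -6.38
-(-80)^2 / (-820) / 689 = 320 / 28249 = 0.01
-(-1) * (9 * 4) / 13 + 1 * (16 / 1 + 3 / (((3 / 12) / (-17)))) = -2408 / 13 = -185.23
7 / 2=3.50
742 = 742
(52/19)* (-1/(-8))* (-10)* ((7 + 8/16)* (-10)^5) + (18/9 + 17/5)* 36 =243768468/95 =2565983.87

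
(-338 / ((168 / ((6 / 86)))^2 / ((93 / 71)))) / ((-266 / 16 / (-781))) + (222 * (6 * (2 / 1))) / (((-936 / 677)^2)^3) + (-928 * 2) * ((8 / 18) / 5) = 121793903720351968741557581 / 562700411158799819243520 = 216.45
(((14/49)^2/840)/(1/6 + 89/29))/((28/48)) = 348/6758815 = 0.00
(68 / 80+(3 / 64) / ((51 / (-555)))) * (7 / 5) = 12943 / 27200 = 0.48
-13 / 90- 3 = -3.14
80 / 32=5 / 2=2.50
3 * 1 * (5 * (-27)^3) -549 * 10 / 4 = -593235 / 2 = -296617.50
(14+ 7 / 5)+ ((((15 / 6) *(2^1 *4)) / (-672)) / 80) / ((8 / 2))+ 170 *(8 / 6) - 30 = 3800233 / 17920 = 212.07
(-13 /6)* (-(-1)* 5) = -65 /6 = -10.83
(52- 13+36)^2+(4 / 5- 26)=27999 / 5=5599.80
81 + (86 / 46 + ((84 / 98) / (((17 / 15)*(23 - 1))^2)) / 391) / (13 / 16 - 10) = 1136757804403 / 14069392491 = 80.80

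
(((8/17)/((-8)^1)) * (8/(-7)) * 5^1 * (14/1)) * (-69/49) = -6.63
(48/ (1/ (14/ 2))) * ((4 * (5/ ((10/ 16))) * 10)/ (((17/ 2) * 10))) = 1264.94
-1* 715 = -715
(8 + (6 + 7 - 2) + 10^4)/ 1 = 10019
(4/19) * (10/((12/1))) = 10/57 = 0.18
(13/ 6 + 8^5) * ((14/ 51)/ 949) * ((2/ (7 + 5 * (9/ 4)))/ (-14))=-0.07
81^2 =6561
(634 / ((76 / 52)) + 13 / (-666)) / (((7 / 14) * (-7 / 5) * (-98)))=27444625 / 4340322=6.32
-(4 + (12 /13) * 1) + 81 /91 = -367 /91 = -4.03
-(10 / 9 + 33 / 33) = -19 / 9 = -2.11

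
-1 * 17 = -17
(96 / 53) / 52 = 24 / 689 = 0.03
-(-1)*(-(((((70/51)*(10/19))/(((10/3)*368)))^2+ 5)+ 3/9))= -5.33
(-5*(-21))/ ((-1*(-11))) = 105/ 11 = 9.55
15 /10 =3 /2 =1.50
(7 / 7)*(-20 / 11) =-20 / 11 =-1.82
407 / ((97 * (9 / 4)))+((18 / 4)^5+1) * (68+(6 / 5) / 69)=201723431063 / 1606320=125581.10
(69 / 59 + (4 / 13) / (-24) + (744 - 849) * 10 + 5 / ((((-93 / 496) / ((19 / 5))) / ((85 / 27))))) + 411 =-118893145 / 124254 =-956.86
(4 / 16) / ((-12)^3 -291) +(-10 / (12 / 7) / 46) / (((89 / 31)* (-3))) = 181016 / 12398679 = 0.01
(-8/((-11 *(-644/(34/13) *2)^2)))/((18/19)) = 0.00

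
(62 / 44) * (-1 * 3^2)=-279 / 22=-12.68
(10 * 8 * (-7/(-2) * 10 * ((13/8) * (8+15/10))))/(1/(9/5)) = 77805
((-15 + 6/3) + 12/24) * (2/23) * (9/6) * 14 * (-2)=1050/23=45.65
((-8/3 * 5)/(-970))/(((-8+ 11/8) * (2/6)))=-32/5141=-0.01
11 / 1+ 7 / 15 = 172 / 15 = 11.47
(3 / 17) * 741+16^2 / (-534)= 591365 / 4539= 130.29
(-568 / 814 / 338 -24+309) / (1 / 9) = 176427117 / 68783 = 2564.98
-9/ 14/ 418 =-9/ 5852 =-0.00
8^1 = 8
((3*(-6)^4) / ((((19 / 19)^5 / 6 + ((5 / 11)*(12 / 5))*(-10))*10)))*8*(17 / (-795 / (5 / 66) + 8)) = 8724672 / 18586435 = 0.47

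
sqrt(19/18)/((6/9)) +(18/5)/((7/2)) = 36/35 +sqrt(38)/4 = 2.57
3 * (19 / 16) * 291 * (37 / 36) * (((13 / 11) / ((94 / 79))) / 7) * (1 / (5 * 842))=70032157 / 1950206720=0.04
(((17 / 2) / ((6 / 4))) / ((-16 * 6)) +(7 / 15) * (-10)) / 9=-1361 / 2592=-0.53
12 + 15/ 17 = 219/ 17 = 12.88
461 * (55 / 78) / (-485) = -5071 / 7566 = -0.67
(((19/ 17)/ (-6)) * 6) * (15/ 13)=-285/ 221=-1.29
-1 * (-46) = 46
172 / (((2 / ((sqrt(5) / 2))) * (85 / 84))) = 3612 * sqrt(5) / 85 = 95.02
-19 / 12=-1.58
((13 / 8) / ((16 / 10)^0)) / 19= 13 / 152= 0.09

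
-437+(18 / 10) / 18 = -4369 / 10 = -436.90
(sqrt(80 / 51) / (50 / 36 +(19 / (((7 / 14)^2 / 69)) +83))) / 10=12 * sqrt(255) / 8152435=0.00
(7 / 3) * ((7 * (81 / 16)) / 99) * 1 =147 / 176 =0.84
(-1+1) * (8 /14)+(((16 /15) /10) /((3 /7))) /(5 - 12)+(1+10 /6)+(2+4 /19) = 4.84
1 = 1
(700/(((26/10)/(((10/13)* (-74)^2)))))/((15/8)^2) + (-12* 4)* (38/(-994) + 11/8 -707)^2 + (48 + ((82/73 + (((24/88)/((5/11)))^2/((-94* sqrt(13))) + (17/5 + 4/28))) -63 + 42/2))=-12933906034197249839/548523005940 -9* sqrt(13)/30550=-23579514.25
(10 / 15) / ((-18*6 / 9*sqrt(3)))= -sqrt(3) / 54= -0.03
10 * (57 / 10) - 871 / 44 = 1637 / 44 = 37.20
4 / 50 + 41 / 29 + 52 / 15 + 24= 28.96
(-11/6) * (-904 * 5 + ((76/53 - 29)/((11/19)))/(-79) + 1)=104051912/12561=8283.73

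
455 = 455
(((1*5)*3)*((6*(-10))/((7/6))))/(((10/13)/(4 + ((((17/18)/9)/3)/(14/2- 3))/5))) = -505661/126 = -4013.18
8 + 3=11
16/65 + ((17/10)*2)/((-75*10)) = 11779/48750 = 0.24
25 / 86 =0.29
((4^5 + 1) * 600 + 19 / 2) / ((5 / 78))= 47970741 / 5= 9594148.20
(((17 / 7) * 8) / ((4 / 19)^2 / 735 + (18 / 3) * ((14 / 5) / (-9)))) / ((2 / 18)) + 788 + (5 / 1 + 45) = 30720464 / 41273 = 744.32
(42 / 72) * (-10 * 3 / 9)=-35 / 18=-1.94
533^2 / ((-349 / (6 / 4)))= -852267 / 698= -1221.01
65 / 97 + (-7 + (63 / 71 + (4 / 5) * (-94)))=-2776927 / 34435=-80.64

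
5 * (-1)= -5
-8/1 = -8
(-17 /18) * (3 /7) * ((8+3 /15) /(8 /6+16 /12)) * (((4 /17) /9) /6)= -41 /7560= -0.01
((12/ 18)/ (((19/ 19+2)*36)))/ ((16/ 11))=11/ 2592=0.00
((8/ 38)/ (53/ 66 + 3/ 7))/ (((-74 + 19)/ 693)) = -116424/ 54055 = -2.15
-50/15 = -10/3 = -3.33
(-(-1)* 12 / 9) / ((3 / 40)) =160 / 9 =17.78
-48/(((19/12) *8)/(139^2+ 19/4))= -1391454/19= -73234.42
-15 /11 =-1.36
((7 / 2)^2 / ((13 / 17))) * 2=833 / 26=32.04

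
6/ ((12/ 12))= 6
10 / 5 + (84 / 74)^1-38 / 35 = 2654 / 1295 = 2.05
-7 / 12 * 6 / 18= -0.19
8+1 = 9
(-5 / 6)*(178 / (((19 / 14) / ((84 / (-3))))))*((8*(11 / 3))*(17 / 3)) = 260962240 / 513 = 508698.32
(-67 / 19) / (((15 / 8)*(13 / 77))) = -41272 / 3705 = -11.14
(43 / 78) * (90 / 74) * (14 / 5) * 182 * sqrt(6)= 12642 * sqrt(6) / 37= 836.93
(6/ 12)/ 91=1/ 182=0.01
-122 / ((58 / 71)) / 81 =-4331 / 2349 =-1.84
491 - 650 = -159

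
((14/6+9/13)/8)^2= 3481/24336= 0.14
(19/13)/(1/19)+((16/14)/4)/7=17715/637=27.81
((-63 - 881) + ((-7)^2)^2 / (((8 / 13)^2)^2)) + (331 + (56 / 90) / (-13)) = 38647391417 / 2396160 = 16128.89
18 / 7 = 2.57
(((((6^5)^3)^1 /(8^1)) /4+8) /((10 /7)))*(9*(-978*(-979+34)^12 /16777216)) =-5739709298157913495638477862777967319705029296875 /2097152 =-2736906670645672557658423000000000000000000.00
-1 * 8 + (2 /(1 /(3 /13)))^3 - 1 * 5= -28345 /2197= -12.90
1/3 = 0.33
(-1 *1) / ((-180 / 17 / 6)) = 17 / 30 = 0.57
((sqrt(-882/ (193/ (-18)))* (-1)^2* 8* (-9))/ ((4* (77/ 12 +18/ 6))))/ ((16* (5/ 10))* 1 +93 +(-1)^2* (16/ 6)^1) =-81648* sqrt(193)/ 6782599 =-0.17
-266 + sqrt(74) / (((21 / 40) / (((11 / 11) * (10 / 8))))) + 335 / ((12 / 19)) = 50 * sqrt(74) / 21 + 3173 / 12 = 284.90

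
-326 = -326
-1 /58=-0.02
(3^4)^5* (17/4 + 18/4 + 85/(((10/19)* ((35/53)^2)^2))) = 2991444693688.30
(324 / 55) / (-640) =-81 / 8800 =-0.01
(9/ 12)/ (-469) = -3/ 1876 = -0.00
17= 17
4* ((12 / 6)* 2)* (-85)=-1360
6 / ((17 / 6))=36 / 17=2.12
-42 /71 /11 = -42 /781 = -0.05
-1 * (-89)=89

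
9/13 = 0.69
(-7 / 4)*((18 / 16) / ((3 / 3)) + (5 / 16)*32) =-19.47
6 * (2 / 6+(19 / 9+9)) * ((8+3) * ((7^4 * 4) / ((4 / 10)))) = 54406660 / 3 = 18135553.33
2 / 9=0.22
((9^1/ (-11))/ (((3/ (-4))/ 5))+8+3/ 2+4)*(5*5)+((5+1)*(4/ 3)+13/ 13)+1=483.86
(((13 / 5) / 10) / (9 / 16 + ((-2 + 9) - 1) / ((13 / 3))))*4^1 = 5408 / 10125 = 0.53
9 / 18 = 1 / 2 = 0.50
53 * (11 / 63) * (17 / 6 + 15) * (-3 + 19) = 499048 / 189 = 2640.47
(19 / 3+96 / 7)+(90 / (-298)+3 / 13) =812579 / 40677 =19.98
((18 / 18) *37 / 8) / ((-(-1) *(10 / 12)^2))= 333 / 50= 6.66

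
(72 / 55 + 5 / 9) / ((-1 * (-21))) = 923 / 10395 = 0.09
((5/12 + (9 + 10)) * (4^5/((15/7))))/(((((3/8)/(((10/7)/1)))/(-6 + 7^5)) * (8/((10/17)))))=20042920960/459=43666494.47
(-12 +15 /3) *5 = -35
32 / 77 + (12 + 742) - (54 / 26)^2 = 9761077 / 13013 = 750.10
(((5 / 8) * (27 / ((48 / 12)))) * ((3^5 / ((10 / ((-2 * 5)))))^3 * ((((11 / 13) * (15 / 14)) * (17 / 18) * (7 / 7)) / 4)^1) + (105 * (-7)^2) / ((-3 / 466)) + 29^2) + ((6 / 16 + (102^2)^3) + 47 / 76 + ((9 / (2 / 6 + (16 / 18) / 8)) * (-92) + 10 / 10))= 996920850069331093 / 885248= 1126148661244.45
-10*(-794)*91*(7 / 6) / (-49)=-51610 / 3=-17203.33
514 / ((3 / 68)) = 34952 / 3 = 11650.67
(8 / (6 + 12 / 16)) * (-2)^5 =-1024 / 27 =-37.93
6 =6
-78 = -78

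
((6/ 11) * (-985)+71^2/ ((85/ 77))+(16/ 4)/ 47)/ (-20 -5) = -177070459/ 1098625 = -161.17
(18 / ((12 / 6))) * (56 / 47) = 504 / 47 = 10.72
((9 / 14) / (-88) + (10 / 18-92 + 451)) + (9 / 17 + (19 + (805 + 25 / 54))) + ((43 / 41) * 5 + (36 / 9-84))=25730363149 / 23185008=1109.78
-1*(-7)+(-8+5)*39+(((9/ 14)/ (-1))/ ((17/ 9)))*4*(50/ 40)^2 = -106745/ 952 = -112.13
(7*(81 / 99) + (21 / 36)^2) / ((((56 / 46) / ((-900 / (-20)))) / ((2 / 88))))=157895 / 30976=5.10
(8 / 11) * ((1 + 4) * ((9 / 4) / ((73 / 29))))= 2610 / 803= 3.25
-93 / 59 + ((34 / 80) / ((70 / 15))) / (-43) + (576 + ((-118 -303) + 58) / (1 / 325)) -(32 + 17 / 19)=-3169961594851 / 26993680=-117433.47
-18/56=-9/28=-0.32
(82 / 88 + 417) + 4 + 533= 42017 / 44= 954.93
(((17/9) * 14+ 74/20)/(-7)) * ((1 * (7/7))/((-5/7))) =2713/450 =6.03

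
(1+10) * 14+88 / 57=8866 / 57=155.54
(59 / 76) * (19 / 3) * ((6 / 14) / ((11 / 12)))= 177 / 77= 2.30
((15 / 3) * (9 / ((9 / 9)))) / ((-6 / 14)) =-105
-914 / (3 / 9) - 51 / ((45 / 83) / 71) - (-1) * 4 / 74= -5228477 / 555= -9420.68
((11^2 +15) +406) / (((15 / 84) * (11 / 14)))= 212464 / 55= 3862.98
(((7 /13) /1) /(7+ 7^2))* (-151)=-151 /104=-1.45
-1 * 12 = -12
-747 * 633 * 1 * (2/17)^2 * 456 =-862480224/289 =-2984360.64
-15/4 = -3.75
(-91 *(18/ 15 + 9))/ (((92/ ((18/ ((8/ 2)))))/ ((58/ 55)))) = -1211301/ 25300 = -47.88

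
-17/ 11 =-1.55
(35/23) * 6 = 210/23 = 9.13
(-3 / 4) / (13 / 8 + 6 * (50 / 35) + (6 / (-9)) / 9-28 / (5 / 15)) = 1134 / 111703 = 0.01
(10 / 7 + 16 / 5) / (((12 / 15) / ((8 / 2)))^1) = 162 / 7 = 23.14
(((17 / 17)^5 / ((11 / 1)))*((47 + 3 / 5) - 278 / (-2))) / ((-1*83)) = -933 / 4565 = -0.20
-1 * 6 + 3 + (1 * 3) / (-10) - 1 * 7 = -103 / 10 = -10.30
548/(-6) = -274/3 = -91.33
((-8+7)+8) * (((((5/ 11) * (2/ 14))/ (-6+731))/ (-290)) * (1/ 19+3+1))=-7/ 798950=-0.00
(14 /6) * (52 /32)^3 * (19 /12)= 292201 /18432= 15.85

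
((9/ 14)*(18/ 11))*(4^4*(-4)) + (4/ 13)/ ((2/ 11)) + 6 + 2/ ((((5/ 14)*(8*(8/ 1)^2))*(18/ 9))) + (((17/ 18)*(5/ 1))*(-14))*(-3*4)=-1061529059/ 3843840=-276.16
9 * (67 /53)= 603 /53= 11.38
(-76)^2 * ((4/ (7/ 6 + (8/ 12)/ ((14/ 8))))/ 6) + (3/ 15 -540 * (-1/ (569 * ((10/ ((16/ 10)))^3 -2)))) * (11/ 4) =1141124352003/ 458525236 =2488.68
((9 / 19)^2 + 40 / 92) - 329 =-2726214 / 8303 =-328.34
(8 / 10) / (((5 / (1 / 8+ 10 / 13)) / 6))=279 / 325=0.86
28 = 28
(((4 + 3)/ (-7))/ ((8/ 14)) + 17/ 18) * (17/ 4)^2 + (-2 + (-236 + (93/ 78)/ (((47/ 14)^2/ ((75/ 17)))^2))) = -2664948327396473/ 10559785833792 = -252.37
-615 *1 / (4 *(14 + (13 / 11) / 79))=-10.97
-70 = -70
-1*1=-1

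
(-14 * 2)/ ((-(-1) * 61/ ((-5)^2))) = -700/ 61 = -11.48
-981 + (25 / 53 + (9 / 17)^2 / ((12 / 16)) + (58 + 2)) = -14094008 / 15317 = -920.15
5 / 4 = 1.25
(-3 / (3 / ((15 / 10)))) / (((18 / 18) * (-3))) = 1 / 2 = 0.50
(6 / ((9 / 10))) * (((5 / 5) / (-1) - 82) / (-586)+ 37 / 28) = 20005 / 2051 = 9.75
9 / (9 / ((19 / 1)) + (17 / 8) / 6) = 8208 / 755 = 10.87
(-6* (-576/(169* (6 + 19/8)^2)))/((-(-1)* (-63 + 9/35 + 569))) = 7741440/13442359879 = 0.00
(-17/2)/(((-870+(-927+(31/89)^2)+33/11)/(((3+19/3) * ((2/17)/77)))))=31684/468907329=0.00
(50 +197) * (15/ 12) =1235/ 4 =308.75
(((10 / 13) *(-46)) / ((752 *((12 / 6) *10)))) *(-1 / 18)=0.00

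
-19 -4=-23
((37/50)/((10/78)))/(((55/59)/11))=85137/1250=68.11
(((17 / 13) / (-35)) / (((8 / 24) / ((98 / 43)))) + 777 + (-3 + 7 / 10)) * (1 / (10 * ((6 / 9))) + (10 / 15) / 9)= 104765309 / 603720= 173.53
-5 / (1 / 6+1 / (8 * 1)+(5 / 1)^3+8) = -0.04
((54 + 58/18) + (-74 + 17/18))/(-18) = 95/108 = 0.88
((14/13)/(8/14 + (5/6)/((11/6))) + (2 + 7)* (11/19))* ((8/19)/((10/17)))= 1661308/370747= 4.48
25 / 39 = 0.64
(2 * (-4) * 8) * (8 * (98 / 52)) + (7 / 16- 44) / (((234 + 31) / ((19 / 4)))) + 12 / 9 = -964.37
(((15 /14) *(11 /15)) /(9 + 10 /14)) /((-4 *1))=-11 /544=-0.02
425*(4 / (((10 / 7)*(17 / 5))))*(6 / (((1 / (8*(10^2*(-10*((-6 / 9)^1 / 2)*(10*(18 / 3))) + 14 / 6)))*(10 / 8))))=268831360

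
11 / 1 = 11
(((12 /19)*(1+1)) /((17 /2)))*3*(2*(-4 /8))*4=-576 /323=-1.78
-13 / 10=-1.30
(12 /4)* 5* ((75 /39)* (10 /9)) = 32.05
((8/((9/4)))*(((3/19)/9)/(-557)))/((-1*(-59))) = -32/16858719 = -0.00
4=4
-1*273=-273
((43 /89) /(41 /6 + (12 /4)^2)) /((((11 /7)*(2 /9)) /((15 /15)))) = 8127 /93005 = 0.09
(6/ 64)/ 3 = 1/ 32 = 0.03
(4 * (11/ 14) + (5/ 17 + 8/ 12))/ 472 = 1465/ 168504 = 0.01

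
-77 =-77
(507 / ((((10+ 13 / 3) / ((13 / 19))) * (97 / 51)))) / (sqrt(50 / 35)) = 1008423 * sqrt(70) / 792490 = 10.65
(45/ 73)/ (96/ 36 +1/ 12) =180/ 803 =0.22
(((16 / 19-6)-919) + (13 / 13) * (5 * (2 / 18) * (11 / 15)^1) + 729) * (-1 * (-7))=-699349 / 513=-1363.25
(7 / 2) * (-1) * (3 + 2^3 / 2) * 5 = -122.50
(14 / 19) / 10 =7 / 95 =0.07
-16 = -16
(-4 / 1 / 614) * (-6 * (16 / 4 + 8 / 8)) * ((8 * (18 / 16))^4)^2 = 2582803260 / 307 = 8413039.93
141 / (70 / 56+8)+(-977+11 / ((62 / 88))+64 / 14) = -7559885 / 8029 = -941.57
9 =9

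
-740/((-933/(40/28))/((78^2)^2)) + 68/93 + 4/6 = 8491254129410/202461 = 41940196.53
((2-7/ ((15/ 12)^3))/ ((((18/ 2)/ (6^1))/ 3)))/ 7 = -396/ 875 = -0.45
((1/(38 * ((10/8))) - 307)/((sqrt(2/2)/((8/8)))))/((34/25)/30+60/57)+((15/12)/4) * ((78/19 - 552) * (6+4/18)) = -599723500/445911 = -1344.94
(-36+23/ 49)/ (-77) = 1741/ 3773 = 0.46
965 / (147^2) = 965 / 21609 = 0.04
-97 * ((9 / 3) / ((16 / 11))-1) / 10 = -1649 / 160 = -10.31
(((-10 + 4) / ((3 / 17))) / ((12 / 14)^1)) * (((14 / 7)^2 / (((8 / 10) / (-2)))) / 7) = 170 / 3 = 56.67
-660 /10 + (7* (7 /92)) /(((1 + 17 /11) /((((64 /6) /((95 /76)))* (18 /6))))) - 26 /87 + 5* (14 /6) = -493003 /10005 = -49.28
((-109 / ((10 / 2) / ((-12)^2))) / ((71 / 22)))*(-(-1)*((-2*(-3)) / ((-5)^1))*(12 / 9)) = 2762496 / 1775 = 1556.34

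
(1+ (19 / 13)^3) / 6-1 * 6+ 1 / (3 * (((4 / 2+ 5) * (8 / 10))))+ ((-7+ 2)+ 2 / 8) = -307687 / 30758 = -10.00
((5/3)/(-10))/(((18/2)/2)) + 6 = 161/27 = 5.96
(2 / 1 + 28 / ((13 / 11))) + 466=6392 / 13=491.69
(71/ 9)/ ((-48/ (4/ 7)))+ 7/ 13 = 4369/ 9828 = 0.44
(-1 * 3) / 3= -1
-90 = -90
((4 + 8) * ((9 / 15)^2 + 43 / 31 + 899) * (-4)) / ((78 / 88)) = -491447616 / 10075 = -48778.92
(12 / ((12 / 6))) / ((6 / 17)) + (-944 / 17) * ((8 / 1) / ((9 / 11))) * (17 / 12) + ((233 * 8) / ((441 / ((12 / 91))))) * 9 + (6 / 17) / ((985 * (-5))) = -7531390581233 / 10079903925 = -747.17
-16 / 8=-2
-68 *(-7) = 476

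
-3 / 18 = -1 / 6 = -0.17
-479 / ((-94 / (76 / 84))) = 9101 / 1974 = 4.61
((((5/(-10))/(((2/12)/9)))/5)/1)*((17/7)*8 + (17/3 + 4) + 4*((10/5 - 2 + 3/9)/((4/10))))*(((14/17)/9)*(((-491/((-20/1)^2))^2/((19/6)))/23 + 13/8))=-39180138483/1485800000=-26.37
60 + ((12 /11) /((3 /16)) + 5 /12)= 8743 /132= 66.23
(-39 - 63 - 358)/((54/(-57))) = 4370/9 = 485.56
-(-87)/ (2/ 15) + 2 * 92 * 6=3513/ 2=1756.50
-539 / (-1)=539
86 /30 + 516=7783 /15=518.87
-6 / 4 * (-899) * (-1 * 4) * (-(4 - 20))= -86304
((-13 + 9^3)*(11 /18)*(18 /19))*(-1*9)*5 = -18653.68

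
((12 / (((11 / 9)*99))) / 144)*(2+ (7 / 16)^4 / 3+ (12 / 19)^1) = 9876019 / 5424021504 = 0.00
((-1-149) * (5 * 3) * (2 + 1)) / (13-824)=6750 / 811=8.32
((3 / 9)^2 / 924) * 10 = 5 / 4158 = 0.00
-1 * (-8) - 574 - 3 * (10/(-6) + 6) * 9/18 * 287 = -4863/2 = -2431.50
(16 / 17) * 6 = 96 / 17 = 5.65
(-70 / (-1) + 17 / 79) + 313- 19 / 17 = 513157 / 1343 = 382.10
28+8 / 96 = 337 / 12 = 28.08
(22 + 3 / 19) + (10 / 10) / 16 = 6755 / 304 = 22.22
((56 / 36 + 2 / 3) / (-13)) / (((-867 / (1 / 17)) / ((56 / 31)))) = 1120 / 53458353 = 0.00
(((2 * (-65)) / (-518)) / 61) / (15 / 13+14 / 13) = 845 / 458171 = 0.00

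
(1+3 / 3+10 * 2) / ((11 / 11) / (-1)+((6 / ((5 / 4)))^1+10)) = 110 / 69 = 1.59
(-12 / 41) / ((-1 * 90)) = 2 / 615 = 0.00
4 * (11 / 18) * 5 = 110 / 9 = 12.22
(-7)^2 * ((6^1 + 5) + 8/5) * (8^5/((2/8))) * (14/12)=472055808/5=94411161.60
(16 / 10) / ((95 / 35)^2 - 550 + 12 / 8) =-784 / 265155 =-0.00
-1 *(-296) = 296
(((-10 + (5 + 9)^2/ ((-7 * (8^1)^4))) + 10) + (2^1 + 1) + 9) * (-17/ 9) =-208777/ 9216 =-22.65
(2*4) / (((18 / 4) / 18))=32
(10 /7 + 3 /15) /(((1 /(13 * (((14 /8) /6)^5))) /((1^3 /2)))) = 593047 /26542080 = 0.02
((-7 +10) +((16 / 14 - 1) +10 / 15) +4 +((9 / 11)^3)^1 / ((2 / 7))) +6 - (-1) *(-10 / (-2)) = 1158653 / 55902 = 20.73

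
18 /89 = 0.20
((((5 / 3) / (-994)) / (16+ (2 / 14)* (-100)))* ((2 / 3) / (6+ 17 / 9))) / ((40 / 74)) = -37 / 241968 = -0.00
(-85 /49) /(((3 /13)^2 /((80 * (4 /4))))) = -1149200 /441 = -2605.90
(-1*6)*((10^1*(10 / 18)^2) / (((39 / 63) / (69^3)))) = -127753500 / 13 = -9827192.31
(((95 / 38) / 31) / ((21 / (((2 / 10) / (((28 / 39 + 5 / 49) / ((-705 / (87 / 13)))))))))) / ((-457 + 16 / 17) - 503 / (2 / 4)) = 945217 / 14005623486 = 0.00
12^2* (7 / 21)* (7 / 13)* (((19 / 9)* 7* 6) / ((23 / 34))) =1012928 / 299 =3387.72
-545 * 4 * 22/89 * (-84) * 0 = 0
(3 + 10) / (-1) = -13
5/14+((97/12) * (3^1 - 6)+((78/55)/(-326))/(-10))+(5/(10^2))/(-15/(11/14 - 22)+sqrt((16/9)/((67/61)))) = -11028393420903/460975638200+3267 * sqrt(4087)/3672820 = -23.87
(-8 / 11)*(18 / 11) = -144 / 121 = -1.19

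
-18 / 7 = -2.57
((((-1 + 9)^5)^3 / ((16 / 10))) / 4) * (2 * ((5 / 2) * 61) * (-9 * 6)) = -90544782547353600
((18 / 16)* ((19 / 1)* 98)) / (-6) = -2793 / 8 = -349.12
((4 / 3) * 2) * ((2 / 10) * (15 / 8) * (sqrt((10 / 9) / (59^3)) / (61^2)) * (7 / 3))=7 * sqrt(590) / 116575209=0.00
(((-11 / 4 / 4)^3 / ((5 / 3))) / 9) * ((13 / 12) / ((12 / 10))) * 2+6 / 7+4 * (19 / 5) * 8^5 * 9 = 69404536685147 / 15482880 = 4482663.22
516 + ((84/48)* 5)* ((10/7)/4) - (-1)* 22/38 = 78995/152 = 519.70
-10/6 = -5/3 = -1.67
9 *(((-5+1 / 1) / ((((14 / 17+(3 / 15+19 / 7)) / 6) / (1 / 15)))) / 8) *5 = -5355 / 2224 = -2.41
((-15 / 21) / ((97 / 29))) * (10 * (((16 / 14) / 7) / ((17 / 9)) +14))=-17014300 / 565607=-30.08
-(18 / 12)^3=-27 / 8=-3.38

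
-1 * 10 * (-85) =850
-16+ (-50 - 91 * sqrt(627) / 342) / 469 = -7554 / 469 - 13 * sqrt(627) / 22914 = -16.12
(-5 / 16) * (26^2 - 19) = -3285 / 16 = -205.31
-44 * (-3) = 132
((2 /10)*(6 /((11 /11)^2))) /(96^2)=0.00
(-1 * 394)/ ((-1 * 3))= 394/ 3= 131.33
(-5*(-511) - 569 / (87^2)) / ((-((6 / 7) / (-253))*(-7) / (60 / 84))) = -76951.90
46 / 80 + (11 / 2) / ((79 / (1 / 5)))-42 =-130859 / 3160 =-41.41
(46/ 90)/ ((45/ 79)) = 1817/ 2025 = 0.90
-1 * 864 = -864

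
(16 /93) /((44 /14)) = 0.05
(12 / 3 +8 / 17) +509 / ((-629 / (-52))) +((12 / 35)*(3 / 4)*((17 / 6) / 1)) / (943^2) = 1822604782479 / 39153633470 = 46.55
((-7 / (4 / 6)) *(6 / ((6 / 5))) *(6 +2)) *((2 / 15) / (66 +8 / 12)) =-21 / 25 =-0.84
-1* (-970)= 970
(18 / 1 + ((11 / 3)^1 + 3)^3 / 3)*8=75664 / 81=934.12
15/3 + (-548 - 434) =-977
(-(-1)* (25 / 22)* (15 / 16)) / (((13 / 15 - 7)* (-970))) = 1125 / 6282496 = 0.00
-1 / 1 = -1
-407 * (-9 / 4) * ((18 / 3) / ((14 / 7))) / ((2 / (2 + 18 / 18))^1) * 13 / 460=428571 / 3680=116.46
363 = 363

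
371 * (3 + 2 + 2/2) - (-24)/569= 1266618/569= 2226.04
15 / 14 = 1.07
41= 41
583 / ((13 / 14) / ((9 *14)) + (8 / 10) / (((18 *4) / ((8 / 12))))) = 15426180 / 391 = 39453.15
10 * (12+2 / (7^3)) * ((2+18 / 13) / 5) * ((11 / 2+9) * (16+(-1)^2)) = 89327656 / 4459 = 20033.11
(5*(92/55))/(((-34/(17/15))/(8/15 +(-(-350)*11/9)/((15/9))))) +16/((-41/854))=-13698196/33825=-404.97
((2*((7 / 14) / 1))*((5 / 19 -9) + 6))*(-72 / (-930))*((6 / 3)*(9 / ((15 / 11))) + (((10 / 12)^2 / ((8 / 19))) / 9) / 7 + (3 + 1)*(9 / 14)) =-2661581 / 795150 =-3.35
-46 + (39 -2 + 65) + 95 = 151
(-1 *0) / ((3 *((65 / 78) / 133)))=0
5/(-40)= -1/8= -0.12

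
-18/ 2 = -9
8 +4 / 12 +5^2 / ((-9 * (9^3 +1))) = 10945 / 1314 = 8.33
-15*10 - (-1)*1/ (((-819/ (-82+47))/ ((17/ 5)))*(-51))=-52651/ 351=-150.00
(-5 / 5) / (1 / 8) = -8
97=97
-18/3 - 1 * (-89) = 83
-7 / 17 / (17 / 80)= -560 / 289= -1.94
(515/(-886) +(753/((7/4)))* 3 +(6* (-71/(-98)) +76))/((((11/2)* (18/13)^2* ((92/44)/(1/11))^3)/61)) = 613428993671/941284721916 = 0.65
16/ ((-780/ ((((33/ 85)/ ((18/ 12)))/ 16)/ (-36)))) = 11/ 1193400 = 0.00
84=84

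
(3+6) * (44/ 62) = 198/ 31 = 6.39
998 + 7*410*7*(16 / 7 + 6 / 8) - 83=123805 / 2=61902.50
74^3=405224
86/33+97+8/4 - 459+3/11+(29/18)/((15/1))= -1060331/2970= -357.01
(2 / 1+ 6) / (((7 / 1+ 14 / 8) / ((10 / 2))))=32 / 7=4.57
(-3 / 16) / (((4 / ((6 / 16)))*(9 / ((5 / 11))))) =-5 / 5632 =-0.00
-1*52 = -52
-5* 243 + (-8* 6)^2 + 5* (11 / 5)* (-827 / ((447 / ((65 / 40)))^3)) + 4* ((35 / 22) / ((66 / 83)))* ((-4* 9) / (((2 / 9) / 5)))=-29841935726204245 / 5533219524096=-5393.23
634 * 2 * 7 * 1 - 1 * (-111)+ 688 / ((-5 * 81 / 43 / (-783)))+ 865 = 1005716 / 15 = 67047.73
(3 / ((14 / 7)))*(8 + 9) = 51 / 2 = 25.50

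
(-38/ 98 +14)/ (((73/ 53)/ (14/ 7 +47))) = 35351/ 73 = 484.26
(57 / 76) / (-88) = -3 / 352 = -0.01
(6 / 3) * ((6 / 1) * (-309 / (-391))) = 3708 / 391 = 9.48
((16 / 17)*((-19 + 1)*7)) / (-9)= 13.18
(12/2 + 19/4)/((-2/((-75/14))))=3225/112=28.79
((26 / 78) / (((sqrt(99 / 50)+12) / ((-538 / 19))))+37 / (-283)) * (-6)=70885606 / 12727359-5380 * sqrt(22) / 44973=5.01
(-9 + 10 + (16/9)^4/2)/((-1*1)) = -39329/6561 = -5.99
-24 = -24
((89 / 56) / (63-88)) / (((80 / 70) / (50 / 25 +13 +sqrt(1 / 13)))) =-267 / 320-89*sqrt(13) / 20800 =-0.85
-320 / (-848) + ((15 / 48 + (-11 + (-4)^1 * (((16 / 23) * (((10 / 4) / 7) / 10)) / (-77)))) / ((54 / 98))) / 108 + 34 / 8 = 2782582709 / 625610304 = 4.45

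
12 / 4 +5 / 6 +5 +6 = 89 / 6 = 14.83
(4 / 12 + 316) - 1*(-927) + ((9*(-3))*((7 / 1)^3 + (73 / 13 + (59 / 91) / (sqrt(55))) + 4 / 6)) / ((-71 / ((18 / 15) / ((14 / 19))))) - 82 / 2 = 90801*sqrt(55) / 12437425 + 19641199 / 13845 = 1418.70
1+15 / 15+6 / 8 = 11 / 4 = 2.75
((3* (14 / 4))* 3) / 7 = 9 / 2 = 4.50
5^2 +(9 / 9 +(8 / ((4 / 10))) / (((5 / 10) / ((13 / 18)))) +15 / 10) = 1015 / 18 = 56.39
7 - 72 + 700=635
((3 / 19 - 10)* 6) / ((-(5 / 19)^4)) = 7695798 / 625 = 12313.28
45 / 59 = 0.76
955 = 955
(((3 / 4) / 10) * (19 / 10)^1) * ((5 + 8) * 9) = 6669 / 400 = 16.67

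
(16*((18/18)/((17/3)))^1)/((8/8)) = 48/17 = 2.82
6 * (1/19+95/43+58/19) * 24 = 625248/817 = 765.30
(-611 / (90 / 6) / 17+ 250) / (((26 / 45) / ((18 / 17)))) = 1704753 / 3757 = 453.75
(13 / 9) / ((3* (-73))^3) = -0.00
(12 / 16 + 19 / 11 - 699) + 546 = -6623 / 44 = -150.52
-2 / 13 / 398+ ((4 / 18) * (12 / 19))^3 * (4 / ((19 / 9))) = 4907213 / 1011421281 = 0.00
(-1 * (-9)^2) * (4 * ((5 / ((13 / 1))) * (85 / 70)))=-13770 / 91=-151.32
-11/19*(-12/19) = 132/361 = 0.37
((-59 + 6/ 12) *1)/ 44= -117/ 88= -1.33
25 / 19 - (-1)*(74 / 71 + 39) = 55792 / 1349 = 41.36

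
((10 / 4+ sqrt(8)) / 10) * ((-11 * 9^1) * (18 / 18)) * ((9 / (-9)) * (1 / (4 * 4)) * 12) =297 / 16+ 297 * sqrt(2) / 20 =39.56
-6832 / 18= -3416 / 9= -379.56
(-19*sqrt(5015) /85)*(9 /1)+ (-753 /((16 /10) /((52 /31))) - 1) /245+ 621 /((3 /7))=3137329 /2170 - 171*sqrt(5015) /85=1303.31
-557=-557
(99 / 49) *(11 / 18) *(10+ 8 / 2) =121 / 7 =17.29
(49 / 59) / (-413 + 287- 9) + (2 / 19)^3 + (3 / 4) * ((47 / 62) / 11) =6960074747 / 149035918680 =0.05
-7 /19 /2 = -7 /38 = -0.18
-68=-68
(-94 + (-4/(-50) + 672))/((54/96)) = 1027.70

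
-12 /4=-3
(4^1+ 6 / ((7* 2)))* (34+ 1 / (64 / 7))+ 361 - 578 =-29543 / 448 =-65.94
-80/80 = -1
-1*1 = -1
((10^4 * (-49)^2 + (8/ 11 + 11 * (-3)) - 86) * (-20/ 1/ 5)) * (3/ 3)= -1056434796/ 11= -96039526.91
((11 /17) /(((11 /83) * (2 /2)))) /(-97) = -83 /1649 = -0.05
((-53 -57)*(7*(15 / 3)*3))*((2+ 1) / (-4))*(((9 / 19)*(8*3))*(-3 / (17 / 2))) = -11226600 / 323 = -34757.28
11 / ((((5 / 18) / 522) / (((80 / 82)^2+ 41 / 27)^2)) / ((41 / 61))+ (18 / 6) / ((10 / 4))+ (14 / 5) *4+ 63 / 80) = 64162989543664 / 76923431716859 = 0.83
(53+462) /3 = 515 /3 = 171.67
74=74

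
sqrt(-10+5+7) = sqrt(2) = 1.41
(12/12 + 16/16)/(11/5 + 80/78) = 390/629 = 0.62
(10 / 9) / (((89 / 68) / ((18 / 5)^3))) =88128 / 2225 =39.61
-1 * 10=-10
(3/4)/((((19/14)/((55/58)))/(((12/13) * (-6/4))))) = -10395/14326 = -0.73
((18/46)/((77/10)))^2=8100/3136441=0.00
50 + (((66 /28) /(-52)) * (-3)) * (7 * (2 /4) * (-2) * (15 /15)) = 5101 /104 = 49.05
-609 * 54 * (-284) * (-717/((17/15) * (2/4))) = -200895312240/17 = -11817371308.24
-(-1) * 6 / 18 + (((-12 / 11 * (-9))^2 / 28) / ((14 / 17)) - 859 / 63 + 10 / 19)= -8713918 / 1013859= -8.59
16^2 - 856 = -600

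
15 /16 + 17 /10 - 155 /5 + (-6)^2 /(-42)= -16363 /560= -29.22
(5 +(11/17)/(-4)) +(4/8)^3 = 675/136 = 4.96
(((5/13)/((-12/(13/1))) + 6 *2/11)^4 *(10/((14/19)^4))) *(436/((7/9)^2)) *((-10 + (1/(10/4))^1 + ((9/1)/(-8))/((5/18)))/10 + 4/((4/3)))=291439679739594123/35276779704320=8261.52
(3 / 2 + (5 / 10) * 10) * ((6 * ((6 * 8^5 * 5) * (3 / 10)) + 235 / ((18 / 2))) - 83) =103510784 / 9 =11501198.22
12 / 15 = 4 / 5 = 0.80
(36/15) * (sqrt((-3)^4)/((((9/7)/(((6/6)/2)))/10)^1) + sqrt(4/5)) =24 * sqrt(5)/25 + 84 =86.15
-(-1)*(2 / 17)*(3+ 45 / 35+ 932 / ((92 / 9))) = 30738 / 2737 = 11.23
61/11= 5.55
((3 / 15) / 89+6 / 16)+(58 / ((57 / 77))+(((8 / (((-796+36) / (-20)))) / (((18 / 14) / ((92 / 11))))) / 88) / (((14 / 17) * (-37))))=214565696281 / 2725418520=78.73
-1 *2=-2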